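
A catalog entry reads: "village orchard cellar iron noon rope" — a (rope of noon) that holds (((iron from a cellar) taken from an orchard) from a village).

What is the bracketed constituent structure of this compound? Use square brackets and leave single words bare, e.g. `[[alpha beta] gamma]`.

[[village [orchard [cellar iron]]] [noon rope]]

The outermost head in the paraphrase is "rope" (specifically "noon rope"), modified by "village orchard cellar iron".
Inside "village orchard cellar iron": head "iron" (specifically "orchard cellar iron"), modifier "village".
Inside "orchard cellar iron": head "iron" (specifically "cellar iron"), modifier "orchard".
Inside "cellar iron": head "iron", modifier "cellar".
Inside "noon rope": head "rope", modifier "noon".
Assembled: [[village [orchard [cellar iron]]] [noon rope]].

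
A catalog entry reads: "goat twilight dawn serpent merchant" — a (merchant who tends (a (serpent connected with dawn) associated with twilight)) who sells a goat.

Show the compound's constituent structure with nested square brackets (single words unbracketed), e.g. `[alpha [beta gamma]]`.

The outermost head in the paraphrase is "merchant" (specifically "twilight dawn serpent merchant"), modified by "goat".
Inside "twilight dawn serpent merchant": head "merchant", modifier "twilight dawn serpent".
Inside "twilight dawn serpent": head "serpent" (specifically "dawn serpent"), modifier "twilight".
Inside "dawn serpent": head "serpent", modifier "dawn".
Putting it together: [goat [[twilight [dawn serpent]] merchant]].

[goat [[twilight [dawn serpent]] merchant]]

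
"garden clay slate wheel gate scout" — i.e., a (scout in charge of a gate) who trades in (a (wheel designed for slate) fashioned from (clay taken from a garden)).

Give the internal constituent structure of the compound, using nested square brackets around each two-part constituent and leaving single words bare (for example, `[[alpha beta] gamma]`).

At the top level: head "scout" (specifically "gate scout"); modifier "garden clay slate wheel".
Within "garden clay slate wheel", the head is "wheel" (specifically "slate wheel") and the modifier is "garden clay".
Within "garden clay", the head is "clay" and the modifier is "garden".
Within "slate wheel", the head is "wheel" and the modifier is "slate".
Within "gate scout", the head is "scout" and the modifier is "gate".
So the structure is [[[garden clay] [slate wheel]] [gate scout]].

[[[garden clay] [slate wheel]] [gate scout]]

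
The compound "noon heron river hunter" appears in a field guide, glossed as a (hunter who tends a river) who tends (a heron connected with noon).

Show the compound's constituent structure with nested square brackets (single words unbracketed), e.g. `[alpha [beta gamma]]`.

Overall it is a kind of hunter (specifically "river hunter"); the modifier is "noon heron".
Within "noon heron", the head is "heron" and the modifier is "noon".
Within "river hunter", the head is "hunter" and the modifier is "river".
Putting it together: [[noon heron] [river hunter]].

[[noon heron] [river hunter]]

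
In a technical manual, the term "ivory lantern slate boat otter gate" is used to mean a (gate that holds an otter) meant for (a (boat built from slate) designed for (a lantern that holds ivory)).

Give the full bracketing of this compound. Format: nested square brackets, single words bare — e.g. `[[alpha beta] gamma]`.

[[[ivory lantern] [slate boat]] [otter gate]]

At the top level: head "gate" (specifically "otter gate"); modifier "ivory lantern slate boat".
Inside "ivory lantern slate boat": head "boat" (specifically "slate boat"), modifier "ivory lantern".
Inside "ivory lantern": head "lantern", modifier "ivory".
Inside "slate boat": head "boat", modifier "slate".
Inside "otter gate": head "gate", modifier "otter".
Assembled: [[[ivory lantern] [slate boat]] [otter gate]].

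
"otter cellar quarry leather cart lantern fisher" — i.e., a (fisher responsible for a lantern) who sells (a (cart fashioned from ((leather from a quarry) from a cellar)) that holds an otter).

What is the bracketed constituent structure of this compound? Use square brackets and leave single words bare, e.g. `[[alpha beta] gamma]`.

[[otter [[cellar [quarry leather]] cart]] [lantern fisher]]

At the top level: head "fisher" (specifically "lantern fisher"); modifier "otter cellar quarry leather cart".
"otter cellar quarry leather cart" → head "cart" (specifically "cellar quarry leather cart"), modifier "otter".
"cellar quarry leather cart" → head "cart", modifier "cellar quarry leather".
"cellar quarry leather" → head "leather" (specifically "quarry leather"), modifier "cellar".
"quarry leather" → head "leather", modifier "quarry".
"lantern fisher" → head "fisher", modifier "lantern".
Putting it together: [[otter [[cellar [quarry leather]] cart]] [lantern fisher]].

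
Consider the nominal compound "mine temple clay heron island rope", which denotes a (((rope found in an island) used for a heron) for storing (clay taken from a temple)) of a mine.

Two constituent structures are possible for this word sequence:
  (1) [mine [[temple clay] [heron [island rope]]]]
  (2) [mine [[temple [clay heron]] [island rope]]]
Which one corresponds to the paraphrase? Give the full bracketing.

The paraphrase's head is the "rope" part ("temple clay heron island rope"); its modifier is "mine".
That top-level split, carried through the inner groups, gives [mine [[temple clay] [heron [island rope]]]].

[mine [[temple clay] [heron [island rope]]]]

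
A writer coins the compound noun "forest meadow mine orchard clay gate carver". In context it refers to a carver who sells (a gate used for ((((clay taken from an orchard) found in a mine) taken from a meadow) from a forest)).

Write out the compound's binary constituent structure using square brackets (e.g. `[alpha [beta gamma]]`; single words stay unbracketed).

[[[forest [meadow [mine [orchard clay]]]] gate] carver]

The outermost head in the paraphrase is "carver", modified by "forest meadow mine orchard clay gate".
"forest meadow mine orchard clay gate" → head "gate", modifier "forest meadow mine orchard clay".
"forest meadow mine orchard clay" → head "clay" (specifically "meadow mine orchard clay"), modifier "forest".
"meadow mine orchard clay" → head "clay" (specifically "mine orchard clay"), modifier "meadow".
"mine orchard clay" → head "clay" (specifically "orchard clay"), modifier "mine".
"orchard clay" → head "clay", modifier "orchard".
So the structure is [[[forest [meadow [mine [orchard clay]]]] gate] carver].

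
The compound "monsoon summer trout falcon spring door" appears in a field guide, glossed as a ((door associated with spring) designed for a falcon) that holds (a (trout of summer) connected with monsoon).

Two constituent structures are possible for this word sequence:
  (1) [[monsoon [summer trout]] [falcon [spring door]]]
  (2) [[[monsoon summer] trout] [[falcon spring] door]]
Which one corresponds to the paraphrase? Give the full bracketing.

The paraphrase's head is the "door" part ("falcon spring door"); its modifier is "monsoon summer trout".
That top-level split, carried through the inner groups, gives [[monsoon [summer trout]] [falcon [spring door]]].

[[monsoon [summer trout]] [falcon [spring door]]]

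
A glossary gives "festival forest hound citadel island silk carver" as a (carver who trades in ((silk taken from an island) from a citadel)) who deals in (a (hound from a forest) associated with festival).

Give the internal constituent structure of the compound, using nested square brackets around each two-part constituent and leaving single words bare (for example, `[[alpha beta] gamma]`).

[[festival [forest hound]] [[citadel [island silk]] carver]]

Overall it is a kind of carver (specifically "citadel island silk carver"); the modifier is "festival forest hound".
Inside "festival forest hound": head "hound" (specifically "forest hound"), modifier "festival".
Inside "forest hound": head "hound", modifier "forest".
Inside "citadel island silk carver": head "carver", modifier "citadel island silk".
Inside "citadel island silk": head "silk" (specifically "island silk"), modifier "citadel".
Inside "island silk": head "silk", modifier "island".
Putting it together: [[festival [forest hound]] [[citadel [island silk]] carver]].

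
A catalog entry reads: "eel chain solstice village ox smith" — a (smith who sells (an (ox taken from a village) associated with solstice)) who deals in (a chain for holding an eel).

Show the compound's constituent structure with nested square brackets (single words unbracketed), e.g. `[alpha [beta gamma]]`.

[[eel chain] [[solstice [village ox]] smith]]

At the top level: head "smith" (specifically "solstice village ox smith"); modifier "eel chain".
Inside "eel chain": head "chain", modifier "eel".
Inside "solstice village ox smith": head "smith", modifier "solstice village ox".
Inside "solstice village ox": head "ox" (specifically "village ox"), modifier "solstice".
Inside "village ox": head "ox", modifier "village".
Assembled: [[eel chain] [[solstice [village ox]] smith]].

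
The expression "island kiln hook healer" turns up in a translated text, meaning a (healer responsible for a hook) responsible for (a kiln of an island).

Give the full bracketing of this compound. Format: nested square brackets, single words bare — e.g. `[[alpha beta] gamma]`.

At the top level: head "healer" (specifically "hook healer"); modifier "island kiln".
Within "island kiln", the head is "kiln" and the modifier is "island".
Within "hook healer", the head is "healer" and the modifier is "hook".
Putting it together: [[island kiln] [hook healer]].

[[island kiln] [hook healer]]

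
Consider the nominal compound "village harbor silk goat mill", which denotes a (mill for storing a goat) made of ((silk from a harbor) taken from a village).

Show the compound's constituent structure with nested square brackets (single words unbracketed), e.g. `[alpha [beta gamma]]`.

[[village [harbor silk]] [goat mill]]

Whole compound: head "mill" (specifically "goat mill"), modifier "village harbor silk".
Inside "village harbor silk": head "silk" (specifically "harbor silk"), modifier "village".
Inside "harbor silk": head "silk", modifier "harbor".
Inside "goat mill": head "mill", modifier "goat".
Putting it together: [[village [harbor silk]] [goat mill]].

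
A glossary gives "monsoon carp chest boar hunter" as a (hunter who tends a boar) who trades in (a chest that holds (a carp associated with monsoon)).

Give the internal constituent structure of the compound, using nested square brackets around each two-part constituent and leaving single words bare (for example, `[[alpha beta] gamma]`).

[[[monsoon carp] chest] [boar hunter]]

Overall it is a kind of hunter (specifically "boar hunter"); the modifier is "monsoon carp chest".
Within "monsoon carp chest", the head is "chest" and the modifier is "monsoon carp".
Within "monsoon carp", the head is "carp" and the modifier is "monsoon".
Within "boar hunter", the head is "hunter" and the modifier is "boar".
So the structure is [[[monsoon carp] chest] [boar hunter]].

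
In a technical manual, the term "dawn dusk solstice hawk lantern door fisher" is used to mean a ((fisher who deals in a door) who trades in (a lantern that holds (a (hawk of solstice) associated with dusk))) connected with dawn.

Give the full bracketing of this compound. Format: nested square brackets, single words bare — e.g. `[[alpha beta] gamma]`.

At the top level: head "fisher" (specifically "dusk solstice hawk lantern door fisher"); modifier "dawn".
Inside "dusk solstice hawk lantern door fisher": head "fisher" (specifically "door fisher"), modifier "dusk solstice hawk lantern".
Inside "dusk solstice hawk lantern": head "lantern", modifier "dusk solstice hawk".
Inside "dusk solstice hawk": head "hawk" (specifically "solstice hawk"), modifier "dusk".
Inside "solstice hawk": head "hawk", modifier "solstice".
Inside "door fisher": head "fisher", modifier "door".
Assembled: [dawn [[[dusk [solstice hawk]] lantern] [door fisher]]].

[dawn [[[dusk [solstice hawk]] lantern] [door fisher]]]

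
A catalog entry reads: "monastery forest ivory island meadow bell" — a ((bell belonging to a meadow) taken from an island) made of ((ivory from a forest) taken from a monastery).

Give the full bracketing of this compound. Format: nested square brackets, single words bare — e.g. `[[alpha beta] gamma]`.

At the top level: head "bell" (specifically "island meadow bell"); modifier "monastery forest ivory".
Inside "monastery forest ivory": head "ivory" (specifically "forest ivory"), modifier "monastery".
Inside "forest ivory": head "ivory", modifier "forest".
Inside "island meadow bell": head "bell" (specifically "meadow bell"), modifier "island".
Inside "meadow bell": head "bell", modifier "meadow".
Assembled: [[monastery [forest ivory]] [island [meadow bell]]].

[[monastery [forest ivory]] [island [meadow bell]]]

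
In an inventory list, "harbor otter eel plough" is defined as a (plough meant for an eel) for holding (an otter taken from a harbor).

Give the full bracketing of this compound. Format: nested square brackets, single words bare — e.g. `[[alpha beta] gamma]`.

Overall it is a kind of plough (specifically "eel plough"); the modifier is "harbor otter".
Inside "harbor otter": head "otter", modifier "harbor".
Inside "eel plough": head "plough", modifier "eel".
Assembled: [[harbor otter] [eel plough]].

[[harbor otter] [eel plough]]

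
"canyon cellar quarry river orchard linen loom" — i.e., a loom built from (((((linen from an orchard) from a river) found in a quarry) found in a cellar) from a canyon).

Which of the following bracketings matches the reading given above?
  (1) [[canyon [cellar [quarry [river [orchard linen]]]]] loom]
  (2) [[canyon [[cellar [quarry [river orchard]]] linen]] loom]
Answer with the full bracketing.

The paraphrase's head is the "loom" part ("loom"); its modifier is "canyon cellar quarry river orchard linen".
That top-level split, carried through the inner groups, gives [[canyon [cellar [quarry [river [orchard linen]]]]] loom].

[[canyon [cellar [quarry [river [orchard linen]]]]] loom]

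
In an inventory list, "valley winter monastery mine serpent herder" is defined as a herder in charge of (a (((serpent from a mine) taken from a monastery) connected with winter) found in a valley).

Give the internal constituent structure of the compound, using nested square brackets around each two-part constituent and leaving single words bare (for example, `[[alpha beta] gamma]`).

At the top level: head "herder"; modifier "valley winter monastery mine serpent".
"valley winter monastery mine serpent" → head "serpent" (specifically "winter monastery mine serpent"), modifier "valley".
"winter monastery mine serpent" → head "serpent" (specifically "monastery mine serpent"), modifier "winter".
"monastery mine serpent" → head "serpent" (specifically "mine serpent"), modifier "monastery".
"mine serpent" → head "serpent", modifier "mine".
So the structure is [[valley [winter [monastery [mine serpent]]]] herder].

[[valley [winter [monastery [mine serpent]]]] herder]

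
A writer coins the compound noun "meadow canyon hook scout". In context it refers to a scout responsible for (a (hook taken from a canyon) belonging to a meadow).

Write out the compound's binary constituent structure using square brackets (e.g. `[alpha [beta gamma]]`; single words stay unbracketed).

[[meadow [canyon hook]] scout]

At the top level: head "scout"; modifier "meadow canyon hook".
Within "meadow canyon hook", the head is "hook" (specifically "canyon hook") and the modifier is "meadow".
Within "canyon hook", the head is "hook" and the modifier is "canyon".
Putting it together: [[meadow [canyon hook]] scout].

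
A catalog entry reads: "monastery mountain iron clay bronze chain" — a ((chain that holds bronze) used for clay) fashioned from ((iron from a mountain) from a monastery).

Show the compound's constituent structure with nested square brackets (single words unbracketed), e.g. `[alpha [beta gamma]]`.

[[monastery [mountain iron]] [clay [bronze chain]]]

Whole compound: head "chain" (specifically "clay bronze chain"), modifier "monastery mountain iron".
Within "monastery mountain iron", the head is "iron" (specifically "mountain iron") and the modifier is "monastery".
Within "mountain iron", the head is "iron" and the modifier is "mountain".
Within "clay bronze chain", the head is "chain" (specifically "bronze chain") and the modifier is "clay".
Within "bronze chain", the head is "chain" and the modifier is "bronze".
So the structure is [[monastery [mountain iron]] [clay [bronze chain]]].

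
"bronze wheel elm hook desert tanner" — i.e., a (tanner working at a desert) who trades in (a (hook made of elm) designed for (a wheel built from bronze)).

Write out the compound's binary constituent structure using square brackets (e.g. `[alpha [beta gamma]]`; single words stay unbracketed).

The outermost head in the paraphrase is "tanner" (specifically "desert tanner"), modified by "bronze wheel elm hook".
Within "bronze wheel elm hook", the head is "hook" (specifically "elm hook") and the modifier is "bronze wheel".
Within "bronze wheel", the head is "wheel" and the modifier is "bronze".
Within "elm hook", the head is "hook" and the modifier is "elm".
Within "desert tanner", the head is "tanner" and the modifier is "desert".
So the structure is [[[bronze wheel] [elm hook]] [desert tanner]].

[[[bronze wheel] [elm hook]] [desert tanner]]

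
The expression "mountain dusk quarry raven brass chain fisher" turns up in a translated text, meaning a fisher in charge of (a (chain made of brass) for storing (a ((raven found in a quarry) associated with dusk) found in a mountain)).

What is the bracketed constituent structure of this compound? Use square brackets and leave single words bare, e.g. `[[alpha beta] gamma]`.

At the top level: head "fisher"; modifier "mountain dusk quarry raven brass chain".
Inside "mountain dusk quarry raven brass chain": head "chain" (specifically "brass chain"), modifier "mountain dusk quarry raven".
Inside "mountain dusk quarry raven": head "raven" (specifically "dusk quarry raven"), modifier "mountain".
Inside "dusk quarry raven": head "raven" (specifically "quarry raven"), modifier "dusk".
Inside "quarry raven": head "raven", modifier "quarry".
Inside "brass chain": head "chain", modifier "brass".
Putting it together: [[[mountain [dusk [quarry raven]]] [brass chain]] fisher].

[[[mountain [dusk [quarry raven]]] [brass chain]] fisher]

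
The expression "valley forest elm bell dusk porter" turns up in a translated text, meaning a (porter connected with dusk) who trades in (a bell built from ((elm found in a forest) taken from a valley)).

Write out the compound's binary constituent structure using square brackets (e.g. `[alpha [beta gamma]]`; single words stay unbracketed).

[[[valley [forest elm]] bell] [dusk porter]]

At the top level: head "porter" (specifically "dusk porter"); modifier "valley forest elm bell".
Inside "valley forest elm bell": head "bell", modifier "valley forest elm".
Inside "valley forest elm": head "elm" (specifically "forest elm"), modifier "valley".
Inside "forest elm": head "elm", modifier "forest".
Inside "dusk porter": head "porter", modifier "dusk".
So the structure is [[[valley [forest elm]] bell] [dusk porter]].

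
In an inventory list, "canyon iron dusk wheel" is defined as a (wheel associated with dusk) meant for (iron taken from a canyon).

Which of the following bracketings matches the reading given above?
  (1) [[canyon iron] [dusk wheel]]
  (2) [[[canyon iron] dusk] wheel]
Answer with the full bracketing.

[[canyon iron] [dusk wheel]]

The paraphrase's head is the "wheel" part ("dusk wheel"); its modifier is "canyon iron".
That top-level split, carried through the inner groups, gives [[canyon iron] [dusk wheel]].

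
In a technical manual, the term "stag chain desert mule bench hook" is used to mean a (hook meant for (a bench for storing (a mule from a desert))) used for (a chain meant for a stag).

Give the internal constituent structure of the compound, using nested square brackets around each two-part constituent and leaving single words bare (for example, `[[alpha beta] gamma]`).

[[stag chain] [[[desert mule] bench] hook]]

Overall it is a kind of hook (specifically "desert mule bench hook"); the modifier is "stag chain".
Inside "stag chain": head "chain", modifier "stag".
Inside "desert mule bench hook": head "hook", modifier "desert mule bench".
Inside "desert mule bench": head "bench", modifier "desert mule".
Inside "desert mule": head "mule", modifier "desert".
So the structure is [[stag chain] [[[desert mule] bench] hook]].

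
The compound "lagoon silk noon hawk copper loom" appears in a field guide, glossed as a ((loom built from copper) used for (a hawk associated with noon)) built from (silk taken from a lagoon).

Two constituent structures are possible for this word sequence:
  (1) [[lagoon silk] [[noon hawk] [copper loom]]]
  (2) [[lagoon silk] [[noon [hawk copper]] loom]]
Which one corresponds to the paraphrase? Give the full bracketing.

The paraphrase's head is the "loom" part ("noon hawk copper loom"); its modifier is "lagoon silk".
That top-level split, carried through the inner groups, gives [[lagoon silk] [[noon hawk] [copper loom]]].

[[lagoon silk] [[noon hawk] [copper loom]]]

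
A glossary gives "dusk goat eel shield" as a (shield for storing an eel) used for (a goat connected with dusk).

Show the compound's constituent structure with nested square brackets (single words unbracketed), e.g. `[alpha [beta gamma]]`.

[[dusk goat] [eel shield]]

At the top level: head "shield" (specifically "eel shield"); modifier "dusk goat".
Inside "dusk goat": head "goat", modifier "dusk".
Inside "eel shield": head "shield", modifier "eel".
Putting it together: [[dusk goat] [eel shield]].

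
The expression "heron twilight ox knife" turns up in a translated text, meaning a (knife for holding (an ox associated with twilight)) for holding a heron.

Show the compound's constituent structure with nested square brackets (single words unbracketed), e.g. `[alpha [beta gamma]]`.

[heron [[twilight ox] knife]]

The outermost head in the paraphrase is "knife" (specifically "twilight ox knife"), modified by "heron".
"twilight ox knife" → head "knife", modifier "twilight ox".
"twilight ox" → head "ox", modifier "twilight".
So the structure is [heron [[twilight ox] knife]].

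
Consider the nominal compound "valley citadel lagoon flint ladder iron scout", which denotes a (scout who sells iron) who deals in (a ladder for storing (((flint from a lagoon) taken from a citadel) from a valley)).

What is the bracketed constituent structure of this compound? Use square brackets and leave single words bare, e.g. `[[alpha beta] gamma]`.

[[[valley [citadel [lagoon flint]]] ladder] [iron scout]]

Overall it is a kind of scout (specifically "iron scout"); the modifier is "valley citadel lagoon flint ladder".
Within "valley citadel lagoon flint ladder", the head is "ladder" and the modifier is "valley citadel lagoon flint".
Within "valley citadel lagoon flint", the head is "flint" (specifically "citadel lagoon flint") and the modifier is "valley".
Within "citadel lagoon flint", the head is "flint" (specifically "lagoon flint") and the modifier is "citadel".
Within "lagoon flint", the head is "flint" and the modifier is "lagoon".
Within "iron scout", the head is "scout" and the modifier is "iron".
So the structure is [[[valley [citadel [lagoon flint]]] ladder] [iron scout]].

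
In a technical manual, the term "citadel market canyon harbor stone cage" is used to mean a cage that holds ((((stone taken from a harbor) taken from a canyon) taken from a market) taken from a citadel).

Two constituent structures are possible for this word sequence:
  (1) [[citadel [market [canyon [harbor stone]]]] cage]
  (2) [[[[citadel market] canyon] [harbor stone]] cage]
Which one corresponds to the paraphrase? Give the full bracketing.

[[citadel [market [canyon [harbor stone]]]] cage]

The paraphrase's head is the "cage" part ("cage"); its modifier is "citadel market canyon harbor stone".
That top-level split, carried through the inner groups, gives [[citadel [market [canyon [harbor stone]]]] cage].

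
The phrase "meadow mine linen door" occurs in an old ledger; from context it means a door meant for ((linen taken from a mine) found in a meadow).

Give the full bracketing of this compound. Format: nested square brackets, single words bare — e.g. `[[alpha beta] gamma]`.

The outermost head in the paraphrase is "door", modified by "meadow mine linen".
"meadow mine linen" → head "linen" (specifically "mine linen"), modifier "meadow".
"mine linen" → head "linen", modifier "mine".
So the structure is [[meadow [mine linen]] door].

[[meadow [mine linen]] door]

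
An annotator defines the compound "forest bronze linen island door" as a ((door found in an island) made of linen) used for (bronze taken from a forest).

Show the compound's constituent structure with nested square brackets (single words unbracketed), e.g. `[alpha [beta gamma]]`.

At the top level: head "door" (specifically "linen island door"); modifier "forest bronze".
"forest bronze" → head "bronze", modifier "forest".
"linen island door" → head "door" (specifically "island door"), modifier "linen".
"island door" → head "door", modifier "island".
So the structure is [[forest bronze] [linen [island door]]].

[[forest bronze] [linen [island door]]]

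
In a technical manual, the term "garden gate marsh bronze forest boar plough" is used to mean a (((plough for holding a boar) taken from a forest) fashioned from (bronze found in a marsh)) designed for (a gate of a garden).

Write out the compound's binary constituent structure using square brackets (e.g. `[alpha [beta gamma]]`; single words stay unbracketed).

At the top level: head "plough" (specifically "marsh bronze forest boar plough"); modifier "garden gate".
Inside "garden gate": head "gate", modifier "garden".
Inside "marsh bronze forest boar plough": head "plough" (specifically "forest boar plough"), modifier "marsh bronze".
Inside "marsh bronze": head "bronze", modifier "marsh".
Inside "forest boar plough": head "plough" (specifically "boar plough"), modifier "forest".
Inside "boar plough": head "plough", modifier "boar".
Assembled: [[garden gate] [[marsh bronze] [forest [boar plough]]]].

[[garden gate] [[marsh bronze] [forest [boar plough]]]]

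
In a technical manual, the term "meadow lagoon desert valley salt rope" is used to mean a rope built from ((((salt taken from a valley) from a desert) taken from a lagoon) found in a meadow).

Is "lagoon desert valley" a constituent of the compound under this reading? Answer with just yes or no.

The top-level split is [meadow lagoon desert valley salt] [rope]; the full structure is [[meadow [lagoon [desert [valley salt]]]] rope].
"lagoon desert valley" straddles a constituent boundary, so it is not a single unit.

no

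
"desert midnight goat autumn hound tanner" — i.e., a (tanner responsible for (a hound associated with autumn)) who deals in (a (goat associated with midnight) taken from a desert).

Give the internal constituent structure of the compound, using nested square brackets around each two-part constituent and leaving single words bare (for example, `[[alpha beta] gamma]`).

[[desert [midnight goat]] [[autumn hound] tanner]]

The outermost head in the paraphrase is "tanner" (specifically "autumn hound tanner"), modified by "desert midnight goat".
"desert midnight goat" → head "goat" (specifically "midnight goat"), modifier "desert".
"midnight goat" → head "goat", modifier "midnight".
"autumn hound tanner" → head "tanner", modifier "autumn hound".
"autumn hound" → head "hound", modifier "autumn".
So the structure is [[desert [midnight goat]] [[autumn hound] tanner]].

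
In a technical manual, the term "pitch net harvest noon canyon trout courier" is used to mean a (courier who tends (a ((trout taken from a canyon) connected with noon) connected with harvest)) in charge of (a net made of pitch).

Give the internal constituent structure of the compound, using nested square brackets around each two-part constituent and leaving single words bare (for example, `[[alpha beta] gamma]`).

At the top level: head "courier" (specifically "harvest noon canyon trout courier"); modifier "pitch net".
Within "pitch net", the head is "net" and the modifier is "pitch".
Within "harvest noon canyon trout courier", the head is "courier" and the modifier is "harvest noon canyon trout".
Within "harvest noon canyon trout", the head is "trout" (specifically "noon canyon trout") and the modifier is "harvest".
Within "noon canyon trout", the head is "trout" (specifically "canyon trout") and the modifier is "noon".
Within "canyon trout", the head is "trout" and the modifier is "canyon".
So the structure is [[pitch net] [[harvest [noon [canyon trout]]] courier]].

[[pitch net] [[harvest [noon [canyon trout]]] courier]]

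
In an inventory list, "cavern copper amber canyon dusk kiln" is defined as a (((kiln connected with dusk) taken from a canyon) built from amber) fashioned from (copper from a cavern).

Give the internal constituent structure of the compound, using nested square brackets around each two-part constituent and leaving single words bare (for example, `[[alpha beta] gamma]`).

[[cavern copper] [amber [canyon [dusk kiln]]]]

Whole compound: head "kiln" (specifically "amber canyon dusk kiln"), modifier "cavern copper".
Within "cavern copper", the head is "copper" and the modifier is "cavern".
Within "amber canyon dusk kiln", the head is "kiln" (specifically "canyon dusk kiln") and the modifier is "amber".
Within "canyon dusk kiln", the head is "kiln" (specifically "dusk kiln") and the modifier is "canyon".
Within "dusk kiln", the head is "kiln" and the modifier is "dusk".
Assembled: [[cavern copper] [amber [canyon [dusk kiln]]]].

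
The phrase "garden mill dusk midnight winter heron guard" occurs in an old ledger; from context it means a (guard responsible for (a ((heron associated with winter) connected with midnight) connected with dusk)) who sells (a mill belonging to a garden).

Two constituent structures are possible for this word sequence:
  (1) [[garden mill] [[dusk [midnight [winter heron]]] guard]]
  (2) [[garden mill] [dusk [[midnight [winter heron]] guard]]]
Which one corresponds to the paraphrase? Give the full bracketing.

[[garden mill] [[dusk [midnight [winter heron]]] guard]]

The paraphrase's head is the "guard" part ("dusk midnight winter heron guard"); its modifier is "garden mill".
That top-level split, carried through the inner groups, gives [[garden mill] [[dusk [midnight [winter heron]]] guard]].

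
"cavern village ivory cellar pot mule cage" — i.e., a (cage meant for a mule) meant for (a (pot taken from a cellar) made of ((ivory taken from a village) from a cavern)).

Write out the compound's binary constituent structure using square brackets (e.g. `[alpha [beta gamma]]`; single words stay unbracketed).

At the top level: head "cage" (specifically "mule cage"); modifier "cavern village ivory cellar pot".
Within "cavern village ivory cellar pot", the head is "pot" (specifically "cellar pot") and the modifier is "cavern village ivory".
Within "cavern village ivory", the head is "ivory" (specifically "village ivory") and the modifier is "cavern".
Within "village ivory", the head is "ivory" and the modifier is "village".
Within "cellar pot", the head is "pot" and the modifier is "cellar".
Within "mule cage", the head is "cage" and the modifier is "mule".
Assembled: [[[cavern [village ivory]] [cellar pot]] [mule cage]].

[[[cavern [village ivory]] [cellar pot]] [mule cage]]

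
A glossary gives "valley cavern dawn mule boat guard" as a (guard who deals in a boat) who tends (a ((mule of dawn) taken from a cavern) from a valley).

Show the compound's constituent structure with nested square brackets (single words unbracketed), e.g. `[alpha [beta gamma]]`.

The outermost head in the paraphrase is "guard" (specifically "boat guard"), modified by "valley cavern dawn mule".
"valley cavern dawn mule" → head "mule" (specifically "cavern dawn mule"), modifier "valley".
"cavern dawn mule" → head "mule" (specifically "dawn mule"), modifier "cavern".
"dawn mule" → head "mule", modifier "dawn".
"boat guard" → head "guard", modifier "boat".
Putting it together: [[valley [cavern [dawn mule]]] [boat guard]].

[[valley [cavern [dawn mule]]] [boat guard]]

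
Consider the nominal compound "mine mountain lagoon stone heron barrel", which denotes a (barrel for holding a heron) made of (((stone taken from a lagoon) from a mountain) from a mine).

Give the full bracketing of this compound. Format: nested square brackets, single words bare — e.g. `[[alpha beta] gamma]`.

[[mine [mountain [lagoon stone]]] [heron barrel]]

At the top level: head "barrel" (specifically "heron barrel"); modifier "mine mountain lagoon stone".
"mine mountain lagoon stone" → head "stone" (specifically "mountain lagoon stone"), modifier "mine".
"mountain lagoon stone" → head "stone" (specifically "lagoon stone"), modifier "mountain".
"lagoon stone" → head "stone", modifier "lagoon".
"heron barrel" → head "barrel", modifier "heron".
Assembled: [[mine [mountain [lagoon stone]]] [heron barrel]].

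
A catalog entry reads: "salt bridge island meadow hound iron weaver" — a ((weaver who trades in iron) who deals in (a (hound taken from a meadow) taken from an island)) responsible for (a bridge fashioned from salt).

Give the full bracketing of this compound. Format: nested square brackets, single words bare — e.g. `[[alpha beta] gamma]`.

Whole compound: head "weaver" (specifically "island meadow hound iron weaver"), modifier "salt bridge".
Inside "salt bridge": head "bridge", modifier "salt".
Inside "island meadow hound iron weaver": head "weaver" (specifically "iron weaver"), modifier "island meadow hound".
Inside "island meadow hound": head "hound" (specifically "meadow hound"), modifier "island".
Inside "meadow hound": head "hound", modifier "meadow".
Inside "iron weaver": head "weaver", modifier "iron".
Assembled: [[salt bridge] [[island [meadow hound]] [iron weaver]]].

[[salt bridge] [[island [meadow hound]] [iron weaver]]]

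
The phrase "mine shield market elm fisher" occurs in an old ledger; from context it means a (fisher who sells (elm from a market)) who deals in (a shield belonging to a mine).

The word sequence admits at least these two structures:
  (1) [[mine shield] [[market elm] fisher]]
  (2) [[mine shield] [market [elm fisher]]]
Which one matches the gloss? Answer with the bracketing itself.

[[mine shield] [[market elm] fisher]]

The paraphrase's head is the "fisher" part ("market elm fisher"); its modifier is "mine shield".
That top-level split, carried through the inner groups, gives [[mine shield] [[market elm] fisher]].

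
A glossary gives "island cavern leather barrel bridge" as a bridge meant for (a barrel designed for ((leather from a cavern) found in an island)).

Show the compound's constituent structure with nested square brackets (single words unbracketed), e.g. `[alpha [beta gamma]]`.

Overall it is a kind of bridge; the modifier is "island cavern leather barrel".
Within "island cavern leather barrel", the head is "barrel" and the modifier is "island cavern leather".
Within "island cavern leather", the head is "leather" (specifically "cavern leather") and the modifier is "island".
Within "cavern leather", the head is "leather" and the modifier is "cavern".
Assembled: [[[island [cavern leather]] barrel] bridge].

[[[island [cavern leather]] barrel] bridge]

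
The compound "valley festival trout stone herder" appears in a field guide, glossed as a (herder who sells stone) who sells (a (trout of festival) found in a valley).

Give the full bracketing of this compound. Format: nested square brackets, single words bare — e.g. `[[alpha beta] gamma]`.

[[valley [festival trout]] [stone herder]]

Whole compound: head "herder" (specifically "stone herder"), modifier "valley festival trout".
"valley festival trout" → head "trout" (specifically "festival trout"), modifier "valley".
"festival trout" → head "trout", modifier "festival".
"stone herder" → head "herder", modifier "stone".
Putting it together: [[valley [festival trout]] [stone herder]].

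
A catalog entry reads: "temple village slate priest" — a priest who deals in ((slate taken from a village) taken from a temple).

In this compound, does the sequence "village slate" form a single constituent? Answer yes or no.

yes

The paraphrase groups the words so that "village slate" is one unit: it corresponds to a single parenthesized sub-phrase.
The full structure is [[temple [village slate]] priest], in which [village slate] is a constituent.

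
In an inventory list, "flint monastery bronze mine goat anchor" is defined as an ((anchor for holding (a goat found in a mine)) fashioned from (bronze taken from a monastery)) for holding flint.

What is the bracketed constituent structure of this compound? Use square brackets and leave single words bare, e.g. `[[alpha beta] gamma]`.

[flint [[monastery bronze] [[mine goat] anchor]]]

The outermost head in the paraphrase is "anchor" (specifically "monastery bronze mine goat anchor"), modified by "flint".
Within "monastery bronze mine goat anchor", the head is "anchor" (specifically "mine goat anchor") and the modifier is "monastery bronze".
Within "monastery bronze", the head is "bronze" and the modifier is "monastery".
Within "mine goat anchor", the head is "anchor" and the modifier is "mine goat".
Within "mine goat", the head is "goat" and the modifier is "mine".
So the structure is [flint [[monastery bronze] [[mine goat] anchor]]].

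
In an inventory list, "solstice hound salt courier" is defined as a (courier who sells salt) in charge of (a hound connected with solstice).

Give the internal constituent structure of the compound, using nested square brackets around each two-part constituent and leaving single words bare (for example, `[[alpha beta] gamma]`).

At the top level: head "courier" (specifically "salt courier"); modifier "solstice hound".
"solstice hound" → head "hound", modifier "solstice".
"salt courier" → head "courier", modifier "salt".
Putting it together: [[solstice hound] [salt courier]].

[[solstice hound] [salt courier]]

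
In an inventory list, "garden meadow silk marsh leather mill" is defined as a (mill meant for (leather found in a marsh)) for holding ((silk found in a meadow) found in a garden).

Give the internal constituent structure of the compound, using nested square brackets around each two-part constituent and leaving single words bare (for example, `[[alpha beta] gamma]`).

Whole compound: head "mill" (specifically "marsh leather mill"), modifier "garden meadow silk".
Inside "garden meadow silk": head "silk" (specifically "meadow silk"), modifier "garden".
Inside "meadow silk": head "silk", modifier "meadow".
Inside "marsh leather mill": head "mill", modifier "marsh leather".
Inside "marsh leather": head "leather", modifier "marsh".
Assembled: [[garden [meadow silk]] [[marsh leather] mill]].

[[garden [meadow silk]] [[marsh leather] mill]]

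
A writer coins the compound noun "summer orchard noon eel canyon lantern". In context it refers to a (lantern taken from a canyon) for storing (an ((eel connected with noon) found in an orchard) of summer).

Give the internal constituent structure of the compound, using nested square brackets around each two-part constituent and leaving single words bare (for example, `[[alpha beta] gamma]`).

Overall it is a kind of lantern (specifically "canyon lantern"); the modifier is "summer orchard noon eel".
Within "summer orchard noon eel", the head is "eel" (specifically "orchard noon eel") and the modifier is "summer".
Within "orchard noon eel", the head is "eel" (specifically "noon eel") and the modifier is "orchard".
Within "noon eel", the head is "eel" and the modifier is "noon".
Within "canyon lantern", the head is "lantern" and the modifier is "canyon".
So the structure is [[summer [orchard [noon eel]]] [canyon lantern]].

[[summer [orchard [noon eel]]] [canyon lantern]]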